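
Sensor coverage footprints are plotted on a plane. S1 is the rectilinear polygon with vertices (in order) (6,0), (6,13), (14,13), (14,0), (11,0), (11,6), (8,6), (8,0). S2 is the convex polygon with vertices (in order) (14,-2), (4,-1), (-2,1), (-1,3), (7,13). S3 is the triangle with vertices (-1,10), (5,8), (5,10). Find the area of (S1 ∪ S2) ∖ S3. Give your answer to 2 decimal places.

|S1 ∪ S2| = 171.1155.
|(S1 ∪ S2) ∩ S3| = 1.8737.
|(S1 ∪ S2) ∖ S3| = 171.1155 − 1.8737 = 169.24.

169.24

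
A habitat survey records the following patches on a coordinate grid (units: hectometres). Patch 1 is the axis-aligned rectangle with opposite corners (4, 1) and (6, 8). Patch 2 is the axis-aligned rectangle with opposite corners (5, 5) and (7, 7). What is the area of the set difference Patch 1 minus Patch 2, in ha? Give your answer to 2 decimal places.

|Patch 1∩Patch 2|: x∈[5,6], y∈[5,7] → 1·2 = 2.
|Patch 1| = 14.
|Patch 1 ∖ Patch 2| = |Patch 1| − |Patch 1∩Patch 2| = 14 − 2 = 12.00.

12.00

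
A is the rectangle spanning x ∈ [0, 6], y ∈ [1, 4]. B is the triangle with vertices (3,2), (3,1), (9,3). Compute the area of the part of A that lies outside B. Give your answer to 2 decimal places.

|A| = 18, |A∩B| = 2.25.
|A ∖ B| = |A| − |A∩B| = 18 − 2.25 = 15.75.

15.75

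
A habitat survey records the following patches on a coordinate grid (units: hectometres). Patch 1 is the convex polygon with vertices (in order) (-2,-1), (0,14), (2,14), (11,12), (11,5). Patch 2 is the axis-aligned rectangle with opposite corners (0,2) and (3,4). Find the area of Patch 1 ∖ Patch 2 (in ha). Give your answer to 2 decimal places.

|Patch 1| = 132, |Patch 1∩Patch 2| = 6.
|Patch 1 ∖ Patch 2| = |Patch 1| − |Patch 1∩Patch 2| = 132 − 6 = 126.00.

126.00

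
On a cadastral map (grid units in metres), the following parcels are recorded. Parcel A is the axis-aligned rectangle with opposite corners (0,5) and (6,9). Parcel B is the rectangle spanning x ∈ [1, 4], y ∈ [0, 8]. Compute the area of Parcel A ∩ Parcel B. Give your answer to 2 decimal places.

9.00

|Parcel A∩Parcel B|: x∈[1,4], y∈[5,8] → 3·3 = 9.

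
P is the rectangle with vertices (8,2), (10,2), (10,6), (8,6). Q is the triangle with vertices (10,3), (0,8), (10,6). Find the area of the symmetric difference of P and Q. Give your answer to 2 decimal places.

|P| = 8, |Q| = 15, |P∩Q| = 5.
|P △ Q| = |P| + |Q| − 2·|P∩Q| = 8 + 15 − 10 = 13.00.

13.00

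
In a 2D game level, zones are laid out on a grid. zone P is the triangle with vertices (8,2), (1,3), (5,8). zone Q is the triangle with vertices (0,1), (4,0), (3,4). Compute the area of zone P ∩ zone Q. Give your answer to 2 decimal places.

The intersection is the polygon with vertices (1.875,2.875), (3,4), (3.333,2.667).
By the shoelace formula its area is 0.94.

0.94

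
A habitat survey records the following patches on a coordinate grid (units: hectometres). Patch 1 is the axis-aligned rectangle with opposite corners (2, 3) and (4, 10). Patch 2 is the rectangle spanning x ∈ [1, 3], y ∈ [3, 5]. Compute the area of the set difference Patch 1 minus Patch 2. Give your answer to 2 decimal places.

12.00

|Patch 1∩Patch 2|: x∈[2,3], y∈[3,5] → 1·2 = 2.
|Patch 1| = 14.
|Patch 1 ∖ Patch 2| = |Patch 1| − |Patch 1∩Patch 2| = 14 − 2 = 12.00.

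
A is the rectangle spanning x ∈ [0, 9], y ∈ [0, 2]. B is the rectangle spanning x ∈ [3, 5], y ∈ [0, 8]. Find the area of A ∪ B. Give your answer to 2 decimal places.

By inclusion–exclusion:
Individual areas: |A| = 18, |B| = 16.
|A∩B|: x∈[3,5], y∈[0,2] → 2·2 = 4.
|A ∪ B| = 34 − 4 = 30.00.

30.00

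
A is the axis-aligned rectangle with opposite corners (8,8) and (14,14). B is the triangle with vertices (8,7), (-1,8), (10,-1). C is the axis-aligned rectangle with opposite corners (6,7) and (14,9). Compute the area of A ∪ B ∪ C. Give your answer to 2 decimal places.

80.78

By inclusion–exclusion:
Individual areas: |A| = 36, |B| = 35, |C| = 16.
|A∩B| = 0.
|A∩C|: x∈[8,14], y∈[8,9] → 6·1 = 6.
|B∩C| = 0.2222.
|A∩B∩C| = 0.
|A ∪ B ∪ C| = 87 − 6.2222 + 0 = 80.78.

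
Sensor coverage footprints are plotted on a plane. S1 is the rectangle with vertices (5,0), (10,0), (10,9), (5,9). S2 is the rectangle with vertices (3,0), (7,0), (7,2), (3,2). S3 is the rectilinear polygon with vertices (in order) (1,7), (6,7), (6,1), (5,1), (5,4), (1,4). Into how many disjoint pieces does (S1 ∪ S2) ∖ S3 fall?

1

(S1 ∪ S2) ∖ S3 is a single connected region.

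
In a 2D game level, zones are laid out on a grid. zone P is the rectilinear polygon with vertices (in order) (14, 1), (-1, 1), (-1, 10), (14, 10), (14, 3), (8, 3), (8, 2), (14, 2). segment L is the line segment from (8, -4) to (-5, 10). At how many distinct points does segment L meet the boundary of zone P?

2

The segment meets the boundary at (-1,5.692), (3.357,1).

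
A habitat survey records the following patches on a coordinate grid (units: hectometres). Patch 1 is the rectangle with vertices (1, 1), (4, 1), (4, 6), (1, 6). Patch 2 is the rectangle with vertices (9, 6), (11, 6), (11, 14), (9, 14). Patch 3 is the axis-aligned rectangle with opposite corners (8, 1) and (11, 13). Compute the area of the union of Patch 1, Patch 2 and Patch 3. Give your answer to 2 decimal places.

By inclusion–exclusion:
Individual areas: |Patch 1| = 15, |Patch 2| = 16, |Patch 3| = 36.
|Patch 1∩Patch 2| = 0 (no overlap).
|Patch 1∩Patch 3| = 0 (no overlap).
|Patch 2∩Patch 3|: x∈[9,11], y∈[6,13] → 2·7 = 14.
|Patch 1∩Patch 2∩Patch 3| = 0.
|Patch 1 ∪ Patch 2 ∪ Patch 3| = 67 − 14 + 0 = 53.00.

53.00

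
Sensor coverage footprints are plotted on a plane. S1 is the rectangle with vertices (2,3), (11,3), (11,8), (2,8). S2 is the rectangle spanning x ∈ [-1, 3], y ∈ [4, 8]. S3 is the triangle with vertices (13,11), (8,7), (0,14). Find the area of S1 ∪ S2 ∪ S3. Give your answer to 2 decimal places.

By inclusion–exclusion:
Individual areas: |S1| = 45, |S2| = 16, |S3| = 33.5.
|S1∩S2|: x∈[2,3], y∈[4,8] → 1·4 = 4.
|S1∩S3| = 1.1964.
|S2∩S3| = 0.
|S1∩S2∩S3| = 0.
|S1 ∪ S2 ∪ S3| = 94.5 − 5.1964 + 0 = 89.30.

89.30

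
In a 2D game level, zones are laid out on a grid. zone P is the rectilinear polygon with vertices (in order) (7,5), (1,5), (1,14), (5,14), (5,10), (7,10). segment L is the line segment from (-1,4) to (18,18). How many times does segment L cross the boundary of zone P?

The segment meets the boundary at (7,9.895), (1,5.474).

2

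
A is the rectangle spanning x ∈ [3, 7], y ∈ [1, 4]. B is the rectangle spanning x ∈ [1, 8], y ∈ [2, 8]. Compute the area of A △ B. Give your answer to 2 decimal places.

|A∩B|: x∈[3,7], y∈[2,4] → 4·2 = 8.
|A △ B| = |A| + |B| − 2·|A∩B| = 12 + 42 − 16 = 38.00.

38.00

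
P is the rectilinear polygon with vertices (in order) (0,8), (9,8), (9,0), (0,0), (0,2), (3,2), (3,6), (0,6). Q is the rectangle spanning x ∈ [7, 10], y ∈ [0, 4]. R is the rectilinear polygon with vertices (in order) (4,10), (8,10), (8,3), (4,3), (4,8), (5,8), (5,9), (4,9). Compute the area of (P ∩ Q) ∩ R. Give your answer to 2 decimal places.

The region (P ∩ Q) ∩ R is the polygon with vertices (7,4), (8,4), (8,3), (7,3).
By the shoelace formula its area is 1.00.

1.00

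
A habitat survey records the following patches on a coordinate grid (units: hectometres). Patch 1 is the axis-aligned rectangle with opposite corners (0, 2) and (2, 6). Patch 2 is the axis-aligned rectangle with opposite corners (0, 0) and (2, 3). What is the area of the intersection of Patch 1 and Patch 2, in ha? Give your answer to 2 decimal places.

2.00

|Patch 1∩Patch 2|: x∈[0,2], y∈[2,3] → 2·1 = 2.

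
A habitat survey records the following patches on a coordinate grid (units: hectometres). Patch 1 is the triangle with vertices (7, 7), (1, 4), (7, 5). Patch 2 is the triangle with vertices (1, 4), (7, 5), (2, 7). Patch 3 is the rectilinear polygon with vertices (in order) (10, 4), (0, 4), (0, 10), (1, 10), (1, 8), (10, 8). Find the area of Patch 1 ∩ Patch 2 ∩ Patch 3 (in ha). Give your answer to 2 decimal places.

The intersection is the polygon with vertices (7,5), (1,4), (4.778,5.889).
By the shoelace formula its area is 3.78.

3.78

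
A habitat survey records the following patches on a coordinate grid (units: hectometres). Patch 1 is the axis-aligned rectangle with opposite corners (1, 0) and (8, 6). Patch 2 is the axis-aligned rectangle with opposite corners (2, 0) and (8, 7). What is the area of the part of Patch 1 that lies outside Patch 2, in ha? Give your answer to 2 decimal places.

|Patch 1∩Patch 2|: x∈[2,8], y∈[0,6] → 6·6 = 36.
|Patch 1| = 42.
|Patch 1 ∖ Patch 2| = |Patch 1| − |Patch 1∩Patch 2| = 42 − 36 = 6.00.

6.00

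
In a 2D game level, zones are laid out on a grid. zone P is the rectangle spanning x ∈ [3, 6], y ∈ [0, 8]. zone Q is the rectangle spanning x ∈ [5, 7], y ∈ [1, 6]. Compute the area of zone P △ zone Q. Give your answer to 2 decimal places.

24.00

|zone P∩zone Q|: x∈[5,6], y∈[1,6] → 1·5 = 5.
|zone P △ zone Q| = |zone P| + |zone Q| − 2·|zone P∩zone Q| = 24 + 10 − 10 = 24.00.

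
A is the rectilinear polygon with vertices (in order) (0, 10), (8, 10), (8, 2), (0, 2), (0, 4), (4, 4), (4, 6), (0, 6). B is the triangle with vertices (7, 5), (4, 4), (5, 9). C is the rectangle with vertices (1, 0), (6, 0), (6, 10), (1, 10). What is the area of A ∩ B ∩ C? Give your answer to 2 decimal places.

The intersection is the polygon with vertices (5,9), (6,7), (6,4.667), (4,4).
By the shoelace formula its area is 5.83.

5.83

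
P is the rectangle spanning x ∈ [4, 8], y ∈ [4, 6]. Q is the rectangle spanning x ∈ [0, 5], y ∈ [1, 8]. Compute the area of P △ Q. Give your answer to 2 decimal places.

|P∩Q|: x∈[4,5], y∈[4,6] → 1·2 = 2.
|P △ Q| = |P| + |Q| − 2·|P∩Q| = 8 + 35 − 4 = 39.00.

39.00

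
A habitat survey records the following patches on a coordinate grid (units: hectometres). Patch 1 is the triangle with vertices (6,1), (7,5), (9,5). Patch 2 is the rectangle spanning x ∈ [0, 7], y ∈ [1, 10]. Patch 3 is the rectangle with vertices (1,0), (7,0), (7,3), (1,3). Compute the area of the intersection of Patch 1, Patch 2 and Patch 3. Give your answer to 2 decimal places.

0.83

The intersection is the polygon with vertices (7,2.333), (6,1), (6.5,3), (7,3).
By the shoelace formula its area is 0.83.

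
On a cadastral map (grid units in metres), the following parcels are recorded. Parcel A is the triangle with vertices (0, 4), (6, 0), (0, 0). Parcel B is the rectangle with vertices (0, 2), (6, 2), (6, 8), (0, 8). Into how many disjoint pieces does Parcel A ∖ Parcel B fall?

Parcel A ∖ Parcel B is a single connected region.

1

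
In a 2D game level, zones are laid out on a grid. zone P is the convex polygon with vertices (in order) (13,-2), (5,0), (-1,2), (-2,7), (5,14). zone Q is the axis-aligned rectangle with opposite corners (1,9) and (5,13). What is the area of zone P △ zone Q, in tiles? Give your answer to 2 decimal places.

112.00

|zone P| = 119, |zone Q| = 16, |zone P∩zone Q| = 11.5.
|zone P △ zone Q| = |zone P| + |zone Q| − 2·|zone P∩zone Q| = 119 + 16 − 23 = 112.00.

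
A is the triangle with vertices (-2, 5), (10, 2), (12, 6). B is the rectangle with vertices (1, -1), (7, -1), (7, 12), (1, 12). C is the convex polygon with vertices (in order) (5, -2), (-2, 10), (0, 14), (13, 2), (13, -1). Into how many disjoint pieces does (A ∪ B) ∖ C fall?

(A ∪ B) ∖ C splits into 3 disjoint pieces (area 11.4167, area 10.7821, area 3.1404).

3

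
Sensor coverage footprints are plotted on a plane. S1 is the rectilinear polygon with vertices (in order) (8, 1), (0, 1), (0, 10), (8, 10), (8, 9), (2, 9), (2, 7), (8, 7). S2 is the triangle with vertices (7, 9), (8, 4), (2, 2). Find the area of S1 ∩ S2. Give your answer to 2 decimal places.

14.17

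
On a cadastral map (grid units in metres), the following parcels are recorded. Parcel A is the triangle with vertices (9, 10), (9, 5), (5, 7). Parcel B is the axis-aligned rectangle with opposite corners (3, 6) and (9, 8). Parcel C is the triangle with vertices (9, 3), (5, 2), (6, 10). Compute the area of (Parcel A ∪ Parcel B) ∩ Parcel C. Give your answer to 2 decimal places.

3.56

The region (Parcel A ∪ Parcel B) ∩ Parcel C is the polygon with vertices (7,6), (5.5,6), (5.75,8), (6.333,8), (6.73,8.297), (7.909,5.545).
By the shoelace formula its area is 3.56.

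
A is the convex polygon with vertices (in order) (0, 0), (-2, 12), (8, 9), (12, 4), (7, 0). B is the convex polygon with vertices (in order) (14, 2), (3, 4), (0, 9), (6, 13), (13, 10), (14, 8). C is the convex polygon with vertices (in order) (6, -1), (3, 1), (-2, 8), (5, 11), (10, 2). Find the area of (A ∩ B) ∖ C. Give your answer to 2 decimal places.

17.09

|A ∩ B| = 55.1207.
|(A ∩ B) ∩ C| = 38.032.
|(A ∩ B) ∖ C| = 55.1207 − 38.032 = 17.09.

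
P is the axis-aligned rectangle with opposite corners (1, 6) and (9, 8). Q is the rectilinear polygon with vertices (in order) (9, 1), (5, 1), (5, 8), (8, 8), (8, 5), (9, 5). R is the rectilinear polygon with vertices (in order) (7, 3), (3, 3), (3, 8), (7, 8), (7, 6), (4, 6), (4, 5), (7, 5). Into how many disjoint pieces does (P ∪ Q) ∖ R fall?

2

(P ∪ Q) ∖ R splits into 2 disjoint pieces (area 19, area 4).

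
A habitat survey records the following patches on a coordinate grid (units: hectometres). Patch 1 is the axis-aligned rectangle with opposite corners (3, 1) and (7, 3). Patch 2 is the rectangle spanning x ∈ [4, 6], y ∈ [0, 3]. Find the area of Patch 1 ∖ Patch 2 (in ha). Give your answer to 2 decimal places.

4.00

|Patch 1∩Patch 2|: x∈[4,6], y∈[1,3] → 2·2 = 4.
|Patch 1| = 8.
|Patch 1 ∖ Patch 2| = |Patch 1| − |Patch 1∩Patch 2| = 8 − 4 = 4.00.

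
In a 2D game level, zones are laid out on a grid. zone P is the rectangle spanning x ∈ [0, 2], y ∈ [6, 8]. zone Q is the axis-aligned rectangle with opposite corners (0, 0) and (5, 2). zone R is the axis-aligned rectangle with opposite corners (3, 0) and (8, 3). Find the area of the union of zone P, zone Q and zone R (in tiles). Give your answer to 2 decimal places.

25.00

By inclusion–exclusion:
Individual areas: |zone P| = 4, |zone Q| = 10, |zone R| = 15.
|zone P∩zone Q| = 0 (no overlap).
|zone P∩zone R| = 0 (no overlap).
|zone Q∩zone R|: x∈[3,5], y∈[0,2] → 2·2 = 4.
|zone P∩zone Q∩zone R| = 0.
|zone P ∪ zone Q ∪ zone R| = 29 − 4 + 0 = 25.00.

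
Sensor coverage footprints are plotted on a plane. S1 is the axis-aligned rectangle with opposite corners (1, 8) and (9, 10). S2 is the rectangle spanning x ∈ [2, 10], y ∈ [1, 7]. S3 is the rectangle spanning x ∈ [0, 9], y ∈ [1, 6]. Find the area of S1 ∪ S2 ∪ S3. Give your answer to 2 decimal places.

74.00

By inclusion–exclusion:
Individual areas: |S1| = 16, |S2| = 48, |S3| = 45.
|S1∩S2| = 0 (no overlap).
|S1∩S3| = 0 (no overlap).
|S2∩S3|: x∈[2,9], y∈[1,6] → 7·5 = 35.
|S1∩S2∩S3| = 0.
|S1 ∪ S2 ∪ S3| = 109 − 35 + 0 = 74.00.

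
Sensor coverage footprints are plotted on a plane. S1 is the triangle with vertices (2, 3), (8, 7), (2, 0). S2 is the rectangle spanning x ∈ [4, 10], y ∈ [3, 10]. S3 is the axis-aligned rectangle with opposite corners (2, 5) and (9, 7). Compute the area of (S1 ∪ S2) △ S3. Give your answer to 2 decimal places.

|S1 ∪ S2| = 47.1905.
|(S1 ∪ S2) ∩ S3| = 10.
|(S1 ∪ S2) △ S3| = 47.1905 + 14 − 20 = 41.19.

41.19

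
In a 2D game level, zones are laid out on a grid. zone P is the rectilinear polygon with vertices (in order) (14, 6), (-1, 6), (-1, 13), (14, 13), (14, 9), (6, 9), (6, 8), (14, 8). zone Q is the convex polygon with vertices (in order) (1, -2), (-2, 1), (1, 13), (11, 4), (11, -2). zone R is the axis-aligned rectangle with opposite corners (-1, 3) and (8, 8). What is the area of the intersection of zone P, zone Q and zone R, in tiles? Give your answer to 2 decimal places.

The intersection is the polygon with vertices (-0.25,8), (6,8), (6.556,8), (8,6.7), (8,6), (-0.75,6).
By the shoelace formula its area is 16.06.

16.06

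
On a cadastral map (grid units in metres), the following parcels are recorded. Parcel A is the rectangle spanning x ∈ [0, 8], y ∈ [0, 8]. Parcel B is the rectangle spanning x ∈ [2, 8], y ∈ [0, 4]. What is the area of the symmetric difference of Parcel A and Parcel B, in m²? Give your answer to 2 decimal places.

|Parcel A∩Parcel B|: x∈[2,8], y∈[0,4] → 6·4 = 24.
|Parcel A △ Parcel B| = |Parcel A| + |Parcel B| − 2·|Parcel A∩Parcel B| = 64 + 24 − 48 = 40.00.

40.00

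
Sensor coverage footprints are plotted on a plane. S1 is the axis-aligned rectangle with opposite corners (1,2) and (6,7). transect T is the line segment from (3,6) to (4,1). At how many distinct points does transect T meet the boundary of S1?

The segment meets the boundary at (3.8,2).

1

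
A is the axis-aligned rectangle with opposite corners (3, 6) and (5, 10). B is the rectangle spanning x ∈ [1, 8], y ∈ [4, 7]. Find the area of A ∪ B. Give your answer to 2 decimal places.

27.00

By inclusion–exclusion:
Individual areas: |A| = 8, |B| = 21.
|A∩B|: x∈[3,5], y∈[6,7] → 2·1 = 2.
|A ∪ B| = 29 − 2 = 27.00.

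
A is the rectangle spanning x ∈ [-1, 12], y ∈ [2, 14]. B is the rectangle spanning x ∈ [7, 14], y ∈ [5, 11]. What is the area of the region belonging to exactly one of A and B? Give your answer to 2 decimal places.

|A∩B|: x∈[7,12], y∈[5,11] → 5·6 = 30.
|A △ B| = |A| + |B| − 2·|A∩B| = 156 + 42 − 60 = 138.00.

138.00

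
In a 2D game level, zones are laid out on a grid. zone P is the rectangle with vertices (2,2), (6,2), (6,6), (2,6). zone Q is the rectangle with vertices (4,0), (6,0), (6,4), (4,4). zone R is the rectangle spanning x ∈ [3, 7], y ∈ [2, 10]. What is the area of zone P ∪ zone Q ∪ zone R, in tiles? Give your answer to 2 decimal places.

40.00

By inclusion–exclusion:
Individual areas: |zone P| = 16, |zone Q| = 8, |zone R| = 32.
|zone P∩zone Q|: x∈[4,6], y∈[2,4] → 2·2 = 4.
|zone P∩zone R|: x∈[3,6], y∈[2,6] → 3·4 = 12.
|zone Q∩zone R|: x∈[4,6], y∈[2,4] → 2·2 = 4.
|zone P∩zone Q∩zone R| = 4.
|zone P ∪ zone Q ∪ zone R| = 56 − 20 + 4 = 40.00.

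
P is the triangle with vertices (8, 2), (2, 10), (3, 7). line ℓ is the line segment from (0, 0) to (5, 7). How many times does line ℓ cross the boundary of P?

2

The segment meets the boundary at (4.634,6.488), (4.167,5.833).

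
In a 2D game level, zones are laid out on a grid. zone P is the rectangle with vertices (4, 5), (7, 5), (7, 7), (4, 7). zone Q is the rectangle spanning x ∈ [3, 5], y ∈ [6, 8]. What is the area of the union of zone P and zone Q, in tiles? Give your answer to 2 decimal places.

9.00

By inclusion–exclusion:
Individual areas: |zone P| = 6, |zone Q| = 4.
|zone P∩zone Q|: x∈[4,5], y∈[6,7] → 1·1 = 1.
|zone P ∪ zone Q| = 10 − 1 = 9.00.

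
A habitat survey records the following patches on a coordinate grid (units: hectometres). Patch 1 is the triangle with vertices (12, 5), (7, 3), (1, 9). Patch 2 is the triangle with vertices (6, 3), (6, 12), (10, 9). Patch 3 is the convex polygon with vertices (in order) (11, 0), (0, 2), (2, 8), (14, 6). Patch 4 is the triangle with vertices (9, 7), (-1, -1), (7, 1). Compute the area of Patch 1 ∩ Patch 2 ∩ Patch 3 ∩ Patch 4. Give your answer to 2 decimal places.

The intersection is the polygon with vertices (8.244,6.366), (6.4,3.6), (6,4), (6,4.6), (8.219,6.375).
By the shoelace formula its area is 1.63.

1.63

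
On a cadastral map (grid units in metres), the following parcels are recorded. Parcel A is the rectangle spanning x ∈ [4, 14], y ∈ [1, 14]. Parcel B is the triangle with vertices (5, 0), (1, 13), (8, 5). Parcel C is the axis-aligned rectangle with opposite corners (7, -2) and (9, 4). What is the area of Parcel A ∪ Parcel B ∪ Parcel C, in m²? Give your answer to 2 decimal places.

145.94

By inclusion–exclusion:
Individual areas: |Parcel A| = 130, |Parcel B| = 29.5, |Parcel C| = 12.
|Parcel A∩Parcel B| = 19.564.
|Parcel A∩Parcel C|: x∈[7,9], y∈[1,4] → 2·3 = 6.
|Parcel B∩Parcel C| = 0.1333.
|Parcel A∩Parcel B∩Parcel C| = 0.1333.
|Parcel A ∪ Parcel B ∪ Parcel C| = 171.5 − 25.6973 + 0.1333 = 145.94.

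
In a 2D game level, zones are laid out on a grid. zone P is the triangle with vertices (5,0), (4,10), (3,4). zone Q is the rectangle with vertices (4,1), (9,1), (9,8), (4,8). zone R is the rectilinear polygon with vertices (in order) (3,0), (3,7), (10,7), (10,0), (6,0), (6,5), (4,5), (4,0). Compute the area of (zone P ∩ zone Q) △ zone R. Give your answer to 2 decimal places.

41.00

|zone P ∩ zone Q| = 3.6.
|(zone P ∩ zone Q) ∩ zone R| = 0.8.
|(zone P ∩ zone Q) △ zone R| = 3.6 + 39 − 1.6 = 41.00.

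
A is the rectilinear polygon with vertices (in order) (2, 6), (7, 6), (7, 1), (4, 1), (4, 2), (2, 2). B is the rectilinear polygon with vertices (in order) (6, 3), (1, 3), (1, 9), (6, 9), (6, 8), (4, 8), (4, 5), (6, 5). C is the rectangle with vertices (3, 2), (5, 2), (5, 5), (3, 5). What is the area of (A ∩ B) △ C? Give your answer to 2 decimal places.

8.00

|A ∩ B| = 10.
|(A ∩ B) ∩ C| = 4.
|(A ∩ B) △ C| = 10 + 6 − 8 = 8.00.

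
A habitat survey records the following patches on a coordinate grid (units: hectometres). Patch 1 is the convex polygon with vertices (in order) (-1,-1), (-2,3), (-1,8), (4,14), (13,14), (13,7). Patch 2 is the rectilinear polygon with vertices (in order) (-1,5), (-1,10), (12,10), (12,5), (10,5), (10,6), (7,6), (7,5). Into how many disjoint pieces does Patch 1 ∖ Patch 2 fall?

2

Patch 1 ∖ Patch 2 splits into 2 disjoint pieces (area 38.9286, area 45.9524).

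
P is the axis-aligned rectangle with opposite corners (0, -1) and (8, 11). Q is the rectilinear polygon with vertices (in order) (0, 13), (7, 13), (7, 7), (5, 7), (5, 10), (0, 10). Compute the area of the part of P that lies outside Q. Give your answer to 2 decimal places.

|P| = 96, |P∩Q| = 13.
|P ∖ Q| = |P| − |P∩Q| = 96 − 13 = 83.00.

83.00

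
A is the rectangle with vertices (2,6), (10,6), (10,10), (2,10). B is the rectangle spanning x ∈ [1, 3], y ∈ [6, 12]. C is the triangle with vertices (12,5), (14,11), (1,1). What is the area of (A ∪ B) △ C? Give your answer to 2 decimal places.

|A ∪ B| = 40.
|(A ∪ B) ∩ C| = 2.4038.
|(A ∪ B) △ C| = 40 + 29 − 4.8077 = 64.19.

64.19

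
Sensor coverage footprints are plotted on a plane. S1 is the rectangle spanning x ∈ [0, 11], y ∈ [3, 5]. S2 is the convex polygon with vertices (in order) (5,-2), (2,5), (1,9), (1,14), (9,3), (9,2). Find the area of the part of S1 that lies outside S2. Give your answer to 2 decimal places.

10.31

|S1| = 22, |S1∩S2| = 11.6883.
|S1 ∖ S2| = |S1| − |S1∩S2| = 22 − 11.6883 = 10.31.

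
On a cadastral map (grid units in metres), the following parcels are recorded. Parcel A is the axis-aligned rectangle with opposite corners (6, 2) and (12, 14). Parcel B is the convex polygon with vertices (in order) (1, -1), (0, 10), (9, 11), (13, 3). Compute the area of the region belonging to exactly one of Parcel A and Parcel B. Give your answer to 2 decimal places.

|Parcel A| = 72, |Parcel B| = 106, |Parcel A∩Parcel B| = 43.8333.
|Parcel A △ Parcel B| = |Parcel A| + |Parcel B| − 2·|Parcel A∩Parcel B| = 72 + 106 − 87.6667 = 90.33.

90.33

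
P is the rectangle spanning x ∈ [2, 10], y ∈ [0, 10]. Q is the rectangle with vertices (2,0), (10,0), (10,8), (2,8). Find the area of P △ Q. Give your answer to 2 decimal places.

|P∩Q|: x∈[2,10], y∈[0,8] → 8·8 = 64.
|P △ Q| = |P| + |Q| − 2·|P∩Q| = 80 + 64 − 128 = 16.00.

16.00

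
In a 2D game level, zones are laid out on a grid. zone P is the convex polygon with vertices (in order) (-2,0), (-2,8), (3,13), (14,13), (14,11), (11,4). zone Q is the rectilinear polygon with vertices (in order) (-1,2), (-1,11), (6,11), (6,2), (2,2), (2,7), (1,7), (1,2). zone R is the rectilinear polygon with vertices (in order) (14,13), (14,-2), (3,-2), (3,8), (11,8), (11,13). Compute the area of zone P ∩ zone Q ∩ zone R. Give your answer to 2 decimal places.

The intersection is the polygon with vertices (6,2.462), (4.5,2), (3,2), (3,8), (6,8).
By the shoelace formula its area is 17.65.

17.65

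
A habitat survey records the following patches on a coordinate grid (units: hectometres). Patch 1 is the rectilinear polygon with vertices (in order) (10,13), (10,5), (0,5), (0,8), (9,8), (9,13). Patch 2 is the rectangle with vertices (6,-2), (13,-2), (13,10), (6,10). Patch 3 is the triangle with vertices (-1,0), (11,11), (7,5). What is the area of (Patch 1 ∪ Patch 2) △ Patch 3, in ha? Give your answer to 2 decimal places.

103.52

|Patch 1 ∪ Patch 2| = 105.
|(Patch 1 ∪ Patch 2) ∩ Patch 3| = 7.7405.
|(Patch 1 ∪ Patch 2) △ Patch 3| = 105 + 14 − 15.4811 = 103.52.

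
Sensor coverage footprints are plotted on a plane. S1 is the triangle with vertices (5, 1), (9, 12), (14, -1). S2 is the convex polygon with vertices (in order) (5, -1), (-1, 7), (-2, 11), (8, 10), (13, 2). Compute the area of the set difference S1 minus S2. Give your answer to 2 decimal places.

15.59

|S1| = 53.5, |S1∩S2| = 37.9084.
|S1 ∖ S2| = |S1| − |S1∩S2| = 53.5 − 37.9084 = 15.59.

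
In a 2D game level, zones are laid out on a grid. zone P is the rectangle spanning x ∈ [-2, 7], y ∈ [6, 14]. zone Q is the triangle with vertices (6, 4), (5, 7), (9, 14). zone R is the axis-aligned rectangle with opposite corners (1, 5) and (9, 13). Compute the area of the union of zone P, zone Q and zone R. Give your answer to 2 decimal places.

94.45

By inclusion–exclusion:
Individual areas: |zone P| = 72, |zone Q| = 9.5, |zone R| = 64.
|zone P∩zone Q| = 5.0667.
|zone P∩zone R|: x∈[1,7], y∈[6,13] → 6·7 = 42.
|zone Q∩zone R| = 9.0476.
|zone P∩zone Q∩zone R| = 5.0667.
|zone P ∪ zone Q ∪ zone R| = 145.5 − 56.1143 + 5.0667 = 94.45.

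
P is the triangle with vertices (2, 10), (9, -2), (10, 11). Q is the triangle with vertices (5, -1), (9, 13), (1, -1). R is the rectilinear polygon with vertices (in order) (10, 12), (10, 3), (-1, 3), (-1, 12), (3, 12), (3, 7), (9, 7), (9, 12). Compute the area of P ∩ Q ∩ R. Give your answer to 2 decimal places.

5.75

The intersection is the polygon with vertices (5.571,7), (7.286,7), (6.143,3), (6.083,3), (4.67,5.423).
By the shoelace formula its area is 5.75.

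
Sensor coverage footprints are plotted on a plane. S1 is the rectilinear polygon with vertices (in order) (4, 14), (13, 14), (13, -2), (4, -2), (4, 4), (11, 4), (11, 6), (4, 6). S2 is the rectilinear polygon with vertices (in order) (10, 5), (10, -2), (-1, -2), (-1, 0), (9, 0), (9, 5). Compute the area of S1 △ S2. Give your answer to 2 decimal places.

|S1| = 130, |S2| = 27, |S1∩S2| = 16.
|S1 △ S2| = |S1| + |S2| − 2·|S1∩S2| = 130 + 27 − 32 = 125.00.

125.00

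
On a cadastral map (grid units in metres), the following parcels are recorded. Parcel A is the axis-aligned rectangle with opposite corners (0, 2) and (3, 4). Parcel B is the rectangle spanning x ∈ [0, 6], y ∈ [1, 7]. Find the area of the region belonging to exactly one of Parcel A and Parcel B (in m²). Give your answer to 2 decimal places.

|Parcel A∩Parcel B|: x∈[0,3], y∈[2,4] → 3·2 = 6.
|Parcel A △ Parcel B| = |Parcel A| + |Parcel B| − 2·|Parcel A∩Parcel B| = 6 + 36 − 12 = 30.00.

30.00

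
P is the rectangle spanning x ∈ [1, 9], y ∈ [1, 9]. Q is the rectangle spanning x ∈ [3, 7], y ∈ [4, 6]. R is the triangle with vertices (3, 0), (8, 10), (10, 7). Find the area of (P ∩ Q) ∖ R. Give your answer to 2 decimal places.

|P ∩ Q| = 8.
|(P ∩ Q) ∩ R| = 3.
|(P ∩ Q) ∖ R| = 8 − 3 = 5.00.

5.00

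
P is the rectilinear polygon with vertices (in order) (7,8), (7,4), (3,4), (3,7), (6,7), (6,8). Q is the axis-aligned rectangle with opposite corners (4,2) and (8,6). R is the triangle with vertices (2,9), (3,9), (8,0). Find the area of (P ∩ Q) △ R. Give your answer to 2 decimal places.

8.28

|P ∩ Q| = 6.
|(P ∩ Q) ∩ R| = 1.1111.
|(P ∩ Q) △ R| = 6 + 4.5 − 2.2222 = 8.28.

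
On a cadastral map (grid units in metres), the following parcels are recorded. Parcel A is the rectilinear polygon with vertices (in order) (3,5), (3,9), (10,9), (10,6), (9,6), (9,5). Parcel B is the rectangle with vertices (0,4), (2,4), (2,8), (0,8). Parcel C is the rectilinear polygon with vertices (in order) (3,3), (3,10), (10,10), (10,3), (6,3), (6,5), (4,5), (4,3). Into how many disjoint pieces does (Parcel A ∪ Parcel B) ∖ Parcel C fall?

(Parcel A ∪ Parcel B) ∖ Parcel C is a single connected region.

1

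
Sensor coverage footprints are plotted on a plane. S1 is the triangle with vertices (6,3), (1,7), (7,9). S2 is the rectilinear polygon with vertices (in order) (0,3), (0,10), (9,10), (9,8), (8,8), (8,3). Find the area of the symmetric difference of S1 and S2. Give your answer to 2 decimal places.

|S1| = 17, |S2| = 58, |S1∩S2| = 17.
|S1 △ S2| = |S1| + |S2| − 2·|S1∩S2| = 17 + 58 − 34 = 41.00.

41.00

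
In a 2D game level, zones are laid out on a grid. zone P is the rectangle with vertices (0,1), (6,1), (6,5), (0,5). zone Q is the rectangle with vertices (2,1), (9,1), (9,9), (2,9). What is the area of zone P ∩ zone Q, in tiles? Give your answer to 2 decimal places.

|zone P∩zone Q|: x∈[2,6], y∈[1,5] → 4·4 = 16.

16.00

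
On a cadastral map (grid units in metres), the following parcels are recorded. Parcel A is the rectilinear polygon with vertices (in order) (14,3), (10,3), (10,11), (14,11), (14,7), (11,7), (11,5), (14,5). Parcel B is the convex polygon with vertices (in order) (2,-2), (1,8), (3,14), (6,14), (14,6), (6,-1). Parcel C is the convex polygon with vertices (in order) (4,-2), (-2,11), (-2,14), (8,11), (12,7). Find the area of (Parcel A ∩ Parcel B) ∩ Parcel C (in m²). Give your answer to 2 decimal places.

The region (Parcel A ∩ Parcel B) ∩ Parcel C is the polygon with vertices (10,9), (12,7), (11,7), (11,5.875), (10,4.75).
By the shoelace formula its area is 3.69.

3.69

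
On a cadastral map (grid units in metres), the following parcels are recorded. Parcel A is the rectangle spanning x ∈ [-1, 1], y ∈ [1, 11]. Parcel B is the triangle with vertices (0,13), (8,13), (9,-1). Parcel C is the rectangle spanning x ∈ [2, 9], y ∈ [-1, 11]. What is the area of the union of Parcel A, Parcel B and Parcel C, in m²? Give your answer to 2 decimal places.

119.25

By inclusion–exclusion:
Individual areas: |Parcel A| = 20, |Parcel B| = 56, |Parcel C| = 84.
|Parcel A∩Parcel B| = 0.
|Parcel A∩Parcel C| = 0 (no overlap).
|Parcel B∩Parcel C| = 40.746.
|Parcel A∩Parcel B∩Parcel C| = 0.
|Parcel A ∪ Parcel B ∪ Parcel C| = 160 − 40.746 + 0 = 119.25.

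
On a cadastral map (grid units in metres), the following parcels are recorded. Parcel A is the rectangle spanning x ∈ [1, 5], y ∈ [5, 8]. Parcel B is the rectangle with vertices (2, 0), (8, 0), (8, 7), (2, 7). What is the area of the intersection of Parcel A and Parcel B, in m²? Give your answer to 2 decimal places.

|Parcel A∩Parcel B|: x∈[2,5], y∈[5,7] → 3·2 = 6.

6.00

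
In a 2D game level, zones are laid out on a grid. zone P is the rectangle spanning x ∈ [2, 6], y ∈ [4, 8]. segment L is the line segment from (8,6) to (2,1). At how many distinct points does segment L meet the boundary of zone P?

The segment meets the boundary at (5.6,4), (6,4.333).

2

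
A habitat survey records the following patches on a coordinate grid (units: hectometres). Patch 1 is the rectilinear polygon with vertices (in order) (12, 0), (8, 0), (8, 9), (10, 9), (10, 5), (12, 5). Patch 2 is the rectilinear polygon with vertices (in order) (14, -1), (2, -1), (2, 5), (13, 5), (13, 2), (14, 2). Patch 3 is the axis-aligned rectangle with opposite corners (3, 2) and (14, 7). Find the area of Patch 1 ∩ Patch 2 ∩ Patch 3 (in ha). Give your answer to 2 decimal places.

The intersection is the polygon with vertices (8,5), (10,5), (12,5), (12,2), (8,2).
By the shoelace formula its area is 12.00.

12.00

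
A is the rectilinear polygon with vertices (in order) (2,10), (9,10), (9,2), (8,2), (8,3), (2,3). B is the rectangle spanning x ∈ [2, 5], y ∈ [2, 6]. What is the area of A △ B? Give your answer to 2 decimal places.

44.00

|A| = 50, |B| = 12, |A∩B| = 9.
|A △ B| = |A| + |B| − 2·|A∩B| = 50 + 12 − 18 = 44.00.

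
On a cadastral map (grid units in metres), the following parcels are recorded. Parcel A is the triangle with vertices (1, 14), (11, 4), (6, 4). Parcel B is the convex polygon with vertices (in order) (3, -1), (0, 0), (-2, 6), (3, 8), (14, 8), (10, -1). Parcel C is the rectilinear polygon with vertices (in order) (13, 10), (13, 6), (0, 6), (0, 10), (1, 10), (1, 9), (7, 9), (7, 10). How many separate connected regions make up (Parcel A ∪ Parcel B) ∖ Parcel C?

(Parcel A ∪ Parcel B) ∖ Parcel C splits into 2 disjoint pieces (area 87.3, area 6.25).

2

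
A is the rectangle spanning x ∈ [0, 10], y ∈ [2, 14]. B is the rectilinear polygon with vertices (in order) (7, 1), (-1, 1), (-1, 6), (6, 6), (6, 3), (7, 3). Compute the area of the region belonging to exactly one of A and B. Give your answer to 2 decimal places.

|A| = 120, |B| = 37, |A∩B| = 25.
|A △ B| = |A| + |B| − 2·|A∩B| = 120 + 37 − 50 = 107.00.

107.00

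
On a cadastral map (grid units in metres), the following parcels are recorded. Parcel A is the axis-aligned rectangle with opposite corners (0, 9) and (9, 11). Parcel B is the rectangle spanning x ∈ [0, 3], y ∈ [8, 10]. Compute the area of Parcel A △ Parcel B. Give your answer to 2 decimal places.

|Parcel A∩Parcel B|: x∈[0,3], y∈[9,10] → 3·1 = 3.
|Parcel A △ Parcel B| = |Parcel A| + |Parcel B| − 2·|Parcel A∩Parcel B| = 18 + 6 − 6 = 18.00.

18.00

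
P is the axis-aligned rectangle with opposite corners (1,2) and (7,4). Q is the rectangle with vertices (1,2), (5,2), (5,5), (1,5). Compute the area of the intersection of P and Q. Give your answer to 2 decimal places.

|P∩Q|: x∈[1,5], y∈[2,4] → 4·2 = 8.

8.00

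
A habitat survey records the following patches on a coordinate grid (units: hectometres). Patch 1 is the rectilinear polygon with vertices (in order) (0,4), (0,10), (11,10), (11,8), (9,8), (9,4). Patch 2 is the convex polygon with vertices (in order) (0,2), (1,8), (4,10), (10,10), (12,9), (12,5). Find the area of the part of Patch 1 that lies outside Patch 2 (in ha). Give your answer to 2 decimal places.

8.04

|Patch 1| = 58, |Patch 1∩Patch 2| = 49.9583.
|Patch 1 ∖ Patch 2| = |Patch 1| − |Patch 1∩Patch 2| = 58 − 49.9583 = 8.04.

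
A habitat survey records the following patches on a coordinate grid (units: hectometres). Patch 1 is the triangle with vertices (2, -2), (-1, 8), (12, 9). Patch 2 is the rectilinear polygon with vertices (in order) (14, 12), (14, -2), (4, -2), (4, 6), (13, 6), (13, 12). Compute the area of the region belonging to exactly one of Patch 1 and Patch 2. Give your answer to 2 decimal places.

121.92

|Patch 1| = 66.5, |Patch 2| = 86, |Patch 1∩Patch 2| = 15.2909.
|Patch 1 △ Patch 2| = |Patch 1| + |Patch 2| − 2·|Patch 1∩Patch 2| = 66.5 + 86 − 30.5818 = 121.92.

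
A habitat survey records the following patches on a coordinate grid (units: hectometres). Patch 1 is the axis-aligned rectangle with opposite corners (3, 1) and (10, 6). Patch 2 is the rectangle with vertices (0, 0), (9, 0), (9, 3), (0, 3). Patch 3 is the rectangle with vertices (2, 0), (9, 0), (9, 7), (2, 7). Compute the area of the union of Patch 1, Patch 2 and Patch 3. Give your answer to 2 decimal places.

60.00

By inclusion–exclusion:
Individual areas: |Patch 1| = 35, |Patch 2| = 27, |Patch 3| = 49.
|Patch 1∩Patch 2|: x∈[3,9], y∈[1,3] → 6·2 = 12.
|Patch 1∩Patch 3|: x∈[3,9], y∈[1,6] → 6·5 = 30.
|Patch 2∩Patch 3|: x∈[2,9], y∈[0,3] → 7·3 = 21.
|Patch 1∩Patch 2∩Patch 3| = 12.
|Patch 1 ∪ Patch 2 ∪ Patch 3| = 111 − 63 + 12 = 60.00.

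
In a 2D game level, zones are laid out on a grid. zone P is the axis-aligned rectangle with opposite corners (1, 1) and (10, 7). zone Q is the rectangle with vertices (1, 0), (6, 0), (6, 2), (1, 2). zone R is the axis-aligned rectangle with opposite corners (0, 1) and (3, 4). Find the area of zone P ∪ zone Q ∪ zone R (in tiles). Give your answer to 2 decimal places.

62.00

By inclusion–exclusion:
Individual areas: |zone P| = 54, |zone Q| = 10, |zone R| = 9.
|zone P∩zone Q|: x∈[1,6], y∈[1,2] → 5·1 = 5.
|zone P∩zone R|: x∈[1,3], y∈[1,4] → 2·3 = 6.
|zone Q∩zone R|: x∈[1,3], y∈[1,2] → 2·1 = 2.
|zone P∩zone Q∩zone R| = 2.
|zone P ∪ zone Q ∪ zone R| = 73 − 13 + 2 = 62.00.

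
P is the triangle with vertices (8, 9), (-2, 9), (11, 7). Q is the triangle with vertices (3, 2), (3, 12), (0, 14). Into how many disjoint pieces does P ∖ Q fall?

P ∖ Q splits into 2 disjoint pieces (area 8.0769, area 0.845).

2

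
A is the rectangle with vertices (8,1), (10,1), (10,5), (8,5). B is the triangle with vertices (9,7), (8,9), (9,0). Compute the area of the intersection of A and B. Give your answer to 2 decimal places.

The intersection is the polygon with vertices (9,5), (9,1), (8.889,1), (8.444,5).
By the shoelace formula its area is 1.33.

1.33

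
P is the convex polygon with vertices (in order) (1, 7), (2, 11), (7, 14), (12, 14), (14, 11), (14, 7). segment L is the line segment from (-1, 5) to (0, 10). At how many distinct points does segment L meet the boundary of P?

The segment lies entirely outside P and never meets its boundary.

0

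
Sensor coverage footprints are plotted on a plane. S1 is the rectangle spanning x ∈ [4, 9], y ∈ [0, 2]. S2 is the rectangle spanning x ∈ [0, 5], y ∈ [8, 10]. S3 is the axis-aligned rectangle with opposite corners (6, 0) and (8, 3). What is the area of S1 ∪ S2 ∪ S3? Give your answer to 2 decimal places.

By inclusion–exclusion:
Individual areas: |S1| = 10, |S2| = 10, |S3| = 6.
|S1∩S2| = 0 (no overlap).
|S1∩S3|: x∈[6,8], y∈[0,2] → 2·2 = 4.
|S2∩S3| = 0 (no overlap).
|S1∩S2∩S3| = 0.
|S1 ∪ S2 ∪ S3| = 26 − 4 + 0 = 22.00.

22.00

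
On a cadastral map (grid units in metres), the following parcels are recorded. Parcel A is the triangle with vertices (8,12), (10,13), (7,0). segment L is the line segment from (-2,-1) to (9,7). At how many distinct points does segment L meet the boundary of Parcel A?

The segment meets the boundary at (7.492,5.903), (8.538,6.664).

2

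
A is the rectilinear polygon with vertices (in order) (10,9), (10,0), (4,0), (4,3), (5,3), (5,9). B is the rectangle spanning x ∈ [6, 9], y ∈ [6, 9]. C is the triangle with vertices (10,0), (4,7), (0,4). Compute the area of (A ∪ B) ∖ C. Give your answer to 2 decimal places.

|A ∪ B| = 48.
|(A ∪ B) ∩ C| = 10.3833.
|(A ∪ B) ∖ C| = 48 − 10.3833 = 37.62.

37.62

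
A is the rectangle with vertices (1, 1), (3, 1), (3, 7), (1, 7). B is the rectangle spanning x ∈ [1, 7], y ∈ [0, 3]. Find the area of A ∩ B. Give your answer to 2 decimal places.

|A∩B|: x∈[1,3], y∈[1,3] → 2·2 = 4.

4.00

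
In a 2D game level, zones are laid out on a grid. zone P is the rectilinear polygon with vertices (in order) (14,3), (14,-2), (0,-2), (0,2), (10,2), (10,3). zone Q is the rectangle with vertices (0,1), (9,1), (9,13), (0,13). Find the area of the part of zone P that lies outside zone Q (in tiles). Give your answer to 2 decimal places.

51.00

|zone P| = 60, |zone P∩zone Q| = 9.
|zone P ∖ zone Q| = |zone P| − |zone P∩zone Q| = 60 − 9 = 51.00.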